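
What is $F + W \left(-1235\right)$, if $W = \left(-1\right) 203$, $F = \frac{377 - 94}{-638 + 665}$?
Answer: $\frac{6769318}{27} \approx 2.5072 \cdot 10^{5}$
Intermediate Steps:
$F = \frac{283}{27} \approx 10.481$
$W = -203$
$F + W \left(-1235\right) = \frac{283}{27} - -250705 = \frac{283}{27} + 250705 = \frac{6769318}{27}$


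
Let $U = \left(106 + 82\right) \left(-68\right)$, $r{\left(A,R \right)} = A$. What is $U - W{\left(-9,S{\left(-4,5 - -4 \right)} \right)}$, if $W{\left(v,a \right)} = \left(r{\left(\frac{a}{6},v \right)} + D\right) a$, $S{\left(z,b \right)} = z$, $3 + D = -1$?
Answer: $- \frac{38408}{3} \approx -12803.0$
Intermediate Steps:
$D = -4$ ($D = -3 - 1 = -4$)
$U = -12784$ ($U = 188 \left(-68\right) = -12784$)
$W{\left(v,a \right)} = a \left(-4 + \frac{a}{6}\right)$ ($W{\left(v,a \right)} = \left(\frac{a}{6} - 4\right) a = \left(-4 + \frac{a}{6}\right) a = a \left(-4 + \frac{a}{6}\right)$)
$U - W{\left(-9,S{\left(-4,5 - -4 \right)} \right)} = -12784 - \frac{1}{6} \left(-4\right) \left(-24 - 4\right) = -12784 - \frac{1}{6} \left(-4\right) \left(-28\right) = -12784 - \frac{56}{3} = - \frac{38408}{3}$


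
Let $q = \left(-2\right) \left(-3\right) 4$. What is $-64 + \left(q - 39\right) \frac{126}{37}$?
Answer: $- \frac{4258}{37} \approx -115.08$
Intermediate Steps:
$q = 24$ ($q = 6 \cdot 4 = 24$)
$-64 + \left(q - 39\right) \frac{126}{37} = -64 + \left(24 - 39\right) \frac{126}{37} = -64 + \left(24 - 39\right) 126 \cdot \frac{1}{37} = -64 - \frac{1890}{37} = - \frac{4258}{37}$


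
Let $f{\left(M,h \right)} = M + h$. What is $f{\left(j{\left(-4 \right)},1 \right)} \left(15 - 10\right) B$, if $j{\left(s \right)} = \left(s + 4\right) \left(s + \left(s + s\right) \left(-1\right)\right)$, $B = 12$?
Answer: $60$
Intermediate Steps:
$j{\left(s \right)} = - s \left(4 + s\right)$ ($j{\left(s \right)} = \left(4 + s\right) \left(s + 2 s \left(-1\right)\right) = \left(4 + s\right) \left(s - 2 s\right) = \left(4 + s\right) \left(- s\right) = - s \left(4 + s\right)$)
$f{\left(j{\left(-4 \right)},1 \right)} \left(15 - 10\right) B = \left(\left(-1\right) \left(-4\right) \left(4 - 4\right) + 1\right) \left(15 - 10\right) 12 = \left(\left(-1\right) \left(-4\right) 0 + 1\right) 5 \cdot 12 = \left(0 + 1\right) 5 \cdot 12 = 1 \cdot 5 \cdot 12 = 5 \cdot 12 = 60$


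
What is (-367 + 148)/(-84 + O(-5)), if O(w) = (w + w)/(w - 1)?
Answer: 657/247 ≈ 2.6599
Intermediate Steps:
O(w) = 2*w/(-1 + w) (O(w) = (2*w)/(-1 + w) = 2*w/(-1 + w))
(-367 + 148)/(-84 + O(-5)) = (-367 + 148)/(-84 + 2*(-5)/(-1 - 5)) = -219/(-84 + 2*(-5)/(-6)) = -219/(-84 + 2*(-5)*(-⅙)) = -219/(-84 + 5/3) = -219/(-247/3) = -219*(-3/247) = 657/247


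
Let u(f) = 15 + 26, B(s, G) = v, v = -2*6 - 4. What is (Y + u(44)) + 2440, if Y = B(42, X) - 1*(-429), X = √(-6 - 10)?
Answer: 2894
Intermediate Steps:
X = 4*I (X = √(-16) = 4*I ≈ 4.0*I)
v = -16 (v = -12 - 4 = -16)
B(s, G) = -16
u(f) = 41
Y = 413 (Y = -16 - 1*(-429) = -16 + 429 = 413)
(Y + u(44)) + 2440 = (413 + 41) + 2440 = 454 + 2440 = 2894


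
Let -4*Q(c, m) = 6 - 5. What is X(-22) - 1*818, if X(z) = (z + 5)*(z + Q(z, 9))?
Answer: -1759/4 ≈ -439.75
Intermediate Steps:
Q(c, m) = -1/4 (Q(c, m) = -(6 - 5)/4 = -1/4*1 = -1/4)
X(z) = (5 + z)*(-1/4 + z) (X(z) = (z + 5)*(z - 1/4) = (5 + z)*(-1/4 + z))
X(-22) - 1*818 = (-5/4 + (-22)**2 + (19/4)*(-22)) - 1*818 = (-5/4 + 484 - 209/2) - 818 = 1513/4 - 818 = -1759/4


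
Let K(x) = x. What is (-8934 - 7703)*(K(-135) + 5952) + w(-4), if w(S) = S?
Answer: -96777433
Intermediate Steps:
(-8934 - 7703)*(K(-135) + 5952) + w(-4) = (-8934 - 7703)*(-135 + 5952) - 4 = -16637*5817 - 4 = -96777429 - 4 = -96777433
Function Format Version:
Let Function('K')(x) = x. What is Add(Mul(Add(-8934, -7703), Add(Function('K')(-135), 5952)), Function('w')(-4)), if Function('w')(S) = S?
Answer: -96777433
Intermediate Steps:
Add(Mul(Add(-8934, -7703), Add(Function('K')(-135), 5952)), Function('w')(-4)) = Add(Mul(Add(-8934, -7703), Add(-135, 5952)), -4) = Add(Mul(-16637, 5817), -4) = Add(-96777429, -4) = -96777433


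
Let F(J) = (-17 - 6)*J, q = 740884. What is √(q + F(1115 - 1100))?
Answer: √740539 ≈ 860.55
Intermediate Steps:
F(J) = -23*J
√(q + F(1115 - 1100)) = √(740884 - 23*(1115 - 1100)) = √(740884 - 23*15) = √(740884 - 345) = √740539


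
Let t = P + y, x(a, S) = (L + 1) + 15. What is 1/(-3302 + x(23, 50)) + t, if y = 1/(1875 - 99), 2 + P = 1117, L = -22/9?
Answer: 14651799163/13140624 ≈ 1115.0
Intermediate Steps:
L = -22/9 (L = -22*⅑ = -22/9 ≈ -2.4444)
P = 1115 (P = -2 + 1117 = 1115)
y = 1/1776 ≈ 0.00056306
x(a, S) = 122/9 (x(a, S) = (-22/9 + 1) + 15 = -13/9 + 15 = 122/9)
t = 1980241/1776 (t = 1115 + 1/1776 = 1980241/1776 ≈ 1115.0)
1/(-3302 + x(23, 50)) + t = 1/(-3302 + 122/9) + 1980241/1776 = 1/(-29596/9) + 1980241/1776 = -9/29596 + 1980241/1776 = 14651799163/13140624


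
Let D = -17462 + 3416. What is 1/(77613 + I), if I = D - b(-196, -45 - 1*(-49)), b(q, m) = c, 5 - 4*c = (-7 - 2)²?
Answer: 1/63586 ≈ 1.5727e-5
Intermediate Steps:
c = -19 (c = 5/4 - (-7 - 2)²/4 = 5/4 - ¼*(-9)² = 5/4 - ¼*81 = 5/4 - 81/4 = -19)
b(q, m) = -19
D = -14046
I = -14027 (I = -14046 - 1*(-19) = -14046 + 19 = -14027)
1/(77613 + I) = 1/(77613 - 14027) = 1/63586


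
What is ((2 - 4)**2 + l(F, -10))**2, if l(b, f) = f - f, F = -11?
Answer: 16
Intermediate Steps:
l(b, f) = 0
((2 - 4)**2 + l(F, -10))**2 = ((2 - 4)**2 + 0)**2 = ((-2)**2 + 0)**2 = (4 + 0)**2 = 4**2 = 16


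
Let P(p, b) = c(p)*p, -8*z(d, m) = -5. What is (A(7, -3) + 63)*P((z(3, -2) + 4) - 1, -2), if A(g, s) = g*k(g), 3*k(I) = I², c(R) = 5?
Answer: 19285/6 ≈ 3214.2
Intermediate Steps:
z(d, m) = 5/8 (z(d, m) = -⅛*(-5) = 5/8)
k(I) = I²/3
A(g, s) = g³/3 (A(g, s) = g*(g²/3) = g³/3)
P(p, b) = 5*p
(A(7, -3) + 63)*P((z(3, -2) + 4) - 1, -2) = ((⅓)*7³ + 63)*(5*((5/8 + 4) - 1)) = ((⅓)*343 + 63)*(5*(37/8 - 1)) = (343/3 + 63)*(5*(29/8)) = (532/3)*(145/8) = 19285/6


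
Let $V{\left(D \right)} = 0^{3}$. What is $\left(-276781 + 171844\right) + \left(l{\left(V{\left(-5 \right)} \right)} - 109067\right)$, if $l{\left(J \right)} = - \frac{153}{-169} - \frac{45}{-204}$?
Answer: $- \frac{2459321029}{11492} \approx -2.14 \cdot 10^{5}$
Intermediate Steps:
$V{\left(D \right)} = 0$
$l{\left(J \right)} = \frac{12939}{11492}$ ($l{\left(J \right)} = \left(-153\right) \left(- \frac{1}{169}\right) - - \frac{15}{68} = \frac{153}{169} + \frac{15}{68} = \frac{12939}{11492}$)
$\left(-276781 + 171844\right) + \left(l{\left(V{\left(-5 \right)} \right)} - 109067\right) = \left(-276781 + 171844\right) + \left(\frac{12939}{11492} - 109067\right) = -104937 + \left(\frac{12939}{11492} - 109067\right) = -104937 - \frac{1253385025}{11492} = - \frac{2459321029}{11492}$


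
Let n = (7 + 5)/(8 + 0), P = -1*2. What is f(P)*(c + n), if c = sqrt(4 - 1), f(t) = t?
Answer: -3 - 2*sqrt(3) ≈ -6.4641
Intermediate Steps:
P = -2
c = sqrt(3) ≈ 1.7320
n = 3/2 (n = 12/8 = 12*(1/8) = 3/2 ≈ 1.5000)
f(P)*(c + n) = -2*(sqrt(3) + 3/2) = -2*(3/2 + sqrt(3)) = -3 - 2*sqrt(3)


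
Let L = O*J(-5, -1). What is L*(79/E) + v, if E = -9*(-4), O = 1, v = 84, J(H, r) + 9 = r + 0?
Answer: 1117/18 ≈ 62.056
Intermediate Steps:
J(H, r) = -9 + r (J(H, r) = -9 + (r + 0) = -9 + r)
E = 36
L = -10 (L = 1*(-9 - 1) = 1*(-10) = -10)
L*(79/E) + v = -790/36 + 84 = -10*79/36 + 84 = -395/18 + 84 = 1117/18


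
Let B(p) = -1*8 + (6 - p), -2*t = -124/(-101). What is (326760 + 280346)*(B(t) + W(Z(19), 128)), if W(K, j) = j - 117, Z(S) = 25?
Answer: 589499926/101 ≈ 5.8366e+6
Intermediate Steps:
t = -62/101 (t = -(-62)/(-101) = -(-62)*(-1)/101 = -½*124/101 = -62/101 ≈ -0.61386)
B(p) = -2 - p (B(p) = -8 + (6 - p) = -2 - p)
W(K, j) = -117 + j
(326760 + 280346)*(B(t) + W(Z(19), 128)) = (326760 + 280346)*((-2 - 1*(-62/101)) + (-117 + 128)) = 607106*((-2 + 62/101) + 11) = 607106*(-140/101 + 11) = 607106*(971/101) = 589499926/101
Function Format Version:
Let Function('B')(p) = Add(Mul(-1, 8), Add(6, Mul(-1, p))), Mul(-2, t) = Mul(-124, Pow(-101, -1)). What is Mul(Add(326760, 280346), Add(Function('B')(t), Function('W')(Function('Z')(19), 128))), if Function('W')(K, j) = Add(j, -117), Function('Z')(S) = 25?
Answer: Rational(589499926, 101) ≈ 5.8366e+6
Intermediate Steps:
t = Rational(-62, 101) (t = Mul(Rational(-1, 2), Mul(-124, Pow(-101, -1))) = Mul(Rational(-1, 2), Mul(-124, Rational(-1, 101))) = Mul(Rational(-1, 2), Rational(124, 101)) = Rational(-62, 101) ≈ -0.61386)
Function('B')(p) = Add(-2, Mul(-1, p)) (Function('B')(p) = Add(-8, Add(6, Mul(-1, p))) = Add(-2, Mul(-1, p)))
Function('W')(K, j) = Add(-117, j)
Mul(Add(326760, 280346), Add(Function('B')(t), Function('W')(Function('Z')(19), 128))) = Mul(Add(326760, 280346), Add(Add(-2, Mul(-1, Rational(-62, 101))), Add(-117, 128))) = Mul(607106, Add(Add(-2, Rational(62, 101)), 11)) = Mul(607106, Add(Rational(-140, 101), 11)) = Mul(607106, Rational(971, 101)) = Rational(589499926, 101)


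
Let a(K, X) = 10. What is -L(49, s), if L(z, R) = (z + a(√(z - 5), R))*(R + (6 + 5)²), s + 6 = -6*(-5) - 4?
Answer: -8319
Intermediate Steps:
s = 20 (s = -6 + (-6*(-5) - 4) = -6 + (30 - 4) = -6 + 26 = 20)
L(z, R) = (10 + z)*(121 + R) (L(z, R) = (z + 10)*(R + (6 + 5)²) = (10 + z)*(R + 11²) = (10 + z)*(R + 121) = (10 + z)*(121 + R))
-L(49, s) = -(1210 + 10*20 + 121*49 + 20*49) = -(1210 + 200 + 5929 + 980) = -1*8319 = -8319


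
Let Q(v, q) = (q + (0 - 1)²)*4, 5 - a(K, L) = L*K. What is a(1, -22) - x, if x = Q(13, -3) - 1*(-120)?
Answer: -85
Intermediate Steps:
a(K, L) = 5 - K*L (a(K, L) = 5 - L*K = 5 - K*L)
Q(v, q) = 4 + 4*q (Q(v, q) = (q + (-1)²)*4 = (q + 1)*4 = (1 + q)*4 = 4 + 4*q)
x = 112 (x = (4 + 4*(-3)) - 1*(-120) = (4 - 12) + 120 = -8 + 120 = 112)
a(1, -22) - x = (5 - 1*1*(-22)) - 1*112 = (5 + 22) - 112 = 27 - 112 = -85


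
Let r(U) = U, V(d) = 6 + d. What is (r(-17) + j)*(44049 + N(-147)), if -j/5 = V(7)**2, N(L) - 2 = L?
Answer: -37845248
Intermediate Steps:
N(L) = 2 + L
j = -845 (j = -5*(6 + 7)**2 = -5*13**2 = -5*169 = -845)
(r(-17) + j)*(44049 + N(-147)) = (-17 - 845)*(44049 + (2 - 147)) = -862*(44049 - 145) = -862*43904 = -37845248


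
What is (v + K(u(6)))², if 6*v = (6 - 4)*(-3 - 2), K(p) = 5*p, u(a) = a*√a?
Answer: 48625/9 - 100*√6 ≈ 5157.8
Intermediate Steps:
u(a) = a^(3/2)
v = -5/3 (v = ((6 - 4)*(-3 - 2))/6 = (2*(-5))/6 = (⅙)*(-10) = -5/3 ≈ -1.6667)
(v + K(u(6)))² = (-5/3 + 5*6^(3/2))² = (-5/3 + 5*(6*√6))² = (-5/3 + 30*√6)²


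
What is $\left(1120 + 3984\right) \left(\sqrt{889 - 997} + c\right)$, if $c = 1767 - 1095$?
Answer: $3429888 + 30624 i \sqrt{3} \approx 3.4299 \cdot 10^{6} + 53042.0 i$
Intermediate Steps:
$c = 672$ ($c = 1767 - 1095 = 672$)
$\left(1120 + 3984\right) \left(\sqrt{889 - 997} + c\right) = \left(1120 + 3984\right) \left(\sqrt{889 - 997} + 672\right) = 5104 \left(\sqrt{-108} + 672\right) = 5104 \left(6 i \sqrt{3} + 672\right) = 5104 \left(672 + 6 i \sqrt{3}\right) = 3429888 + 30624 i \sqrt{3}$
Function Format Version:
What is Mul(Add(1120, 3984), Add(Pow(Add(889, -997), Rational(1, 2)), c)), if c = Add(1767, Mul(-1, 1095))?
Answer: Add(3429888, Mul(30624, I, Pow(3, Rational(1, 2)))) ≈ Add(3.4299e+6, Mul(53042., I))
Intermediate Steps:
c = 672 (c = Add(1767, -1095) = 672)
Mul(Add(1120, 3984), Add(Pow(Add(889, -997), Rational(1, 2)), c)) = Mul(Add(1120, 3984), Add(Pow(Add(889, -997), Rational(1, 2)), 672)) = Mul(5104, Add(Pow(-108, Rational(1, 2)), 672)) = Mul(5104, Add(Mul(6, I, Pow(3, Rational(1, 2))), 672)) = Mul(5104, Add(672, Mul(6, I, Pow(3, Rational(1, 2))))) = Add(3429888, Mul(30624, I, Pow(3, Rational(1, 2))))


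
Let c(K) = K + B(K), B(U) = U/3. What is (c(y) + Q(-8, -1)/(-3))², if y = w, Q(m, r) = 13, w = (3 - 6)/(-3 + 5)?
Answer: 361/9 ≈ 40.111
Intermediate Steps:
w = -3/2 ≈ -1.5000
y = -3/2 ≈ -1.5000
B(U) = U/3 (B(U) = U*(⅓) = U/3)
c(K) = 4*K/3 (c(K) = K + K/3 = 4*K/3)
(c(y) + Q(-8, -1)/(-3))² = ((4/3)*(-3/2) + 13/(-3))² = (-2 + 13*(-⅓))² = (-2 - 13/3)² = (-19/3)² = 361/9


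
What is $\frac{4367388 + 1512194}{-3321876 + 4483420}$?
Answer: $\frac{2939791}{580772} \approx 5.0619$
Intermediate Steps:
$\frac{4367388 + 1512194}{-3321876 + 4483420} = \frac{5879582}{1161544} = 5879582 \cdot \frac{1}{1161544} = \frac{2939791}{580772}$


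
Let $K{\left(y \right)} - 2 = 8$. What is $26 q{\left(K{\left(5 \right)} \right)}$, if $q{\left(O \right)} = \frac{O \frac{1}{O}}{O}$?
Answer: $\frac{13}{5} \approx 2.6$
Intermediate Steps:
$K{\left(y \right)} = 10$ ($K{\left(y \right)} = 2 + 8 = 10$)
$q{\left(O \right)} = \frac{1}{O}$ ($q{\left(O \right)} = 1 \frac{1}{O} = \frac{1}{O}$)
$26 q{\left(K{\left(5 \right)} \right)} = \frac{26}{10} = 26 \cdot \frac{1}{10} = \frac{13}{5}$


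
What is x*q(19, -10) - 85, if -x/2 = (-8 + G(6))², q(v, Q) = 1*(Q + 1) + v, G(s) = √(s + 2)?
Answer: -1525 + 640*√2 ≈ -619.90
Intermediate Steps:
G(s) = √(2 + s)
q(v, Q) = 1 + Q + v (q(v, Q) = 1*(1 + Q) + v = (1 + Q) + v = 1 + Q + v)
x = -2*(-8 + 2*√2)² (x = -2*(-8 + √(2 + 6))² = -2*(-8 + √8)² = -2*(-8 + 2*√2)² ≈ -53.490)
x*q(19, -10) - 85 = (-144 + 64*√2)*(1 - 10 + 19) - 85 = (-144 + 64*√2)*10 - 85 = (-1440 + 640*√2) - 85 = -1525 + 640*√2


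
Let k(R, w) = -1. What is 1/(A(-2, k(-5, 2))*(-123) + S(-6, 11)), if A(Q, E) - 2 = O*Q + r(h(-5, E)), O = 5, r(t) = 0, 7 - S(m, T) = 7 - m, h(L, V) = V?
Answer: 1/978 ≈ 0.0010225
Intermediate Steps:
S(m, T) = m (S(m, T) = 7 - (7 - m) = 7 + (-7 + m) = m)
A(Q, E) = 2 + 5*Q (A(Q, E) = 2 + (5*Q + 0) = 2 + 5*Q)
1/(A(-2, k(-5, 2))*(-123) + S(-6, 11)) = 1/((2 + 5*(-2))*(-123) - 6) = 1/((2 - 10)*(-123) - 6) = 1/(-8*(-123) - 6) = 1/(984 - 6) = 1/978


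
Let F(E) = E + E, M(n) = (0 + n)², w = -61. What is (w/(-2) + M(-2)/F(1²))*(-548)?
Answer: -17810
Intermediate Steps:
M(n) = n²
F(E) = 2*E
(w/(-2) + M(-2)/F(1²))*(-548) = (-61/(-2) + (-2)²/((2*1²)))*(-548) = (-61*(-½) + 4/((2*1)))*(-548) = (61/2 + 4/2)*(-548) = (61/2 + 4*(½))*(-548) = (61/2 + 2)*(-548) = (65/2)*(-548) = -17810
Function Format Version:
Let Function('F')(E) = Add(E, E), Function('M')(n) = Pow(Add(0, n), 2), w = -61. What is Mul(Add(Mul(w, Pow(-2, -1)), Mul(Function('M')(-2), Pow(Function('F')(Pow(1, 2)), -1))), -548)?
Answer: -17810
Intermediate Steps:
Function('M')(n) = Pow(n, 2)
Function('F')(E) = Mul(2, E)
Mul(Add(Mul(w, Pow(-2, -1)), Mul(Function('M')(-2), Pow(Function('F')(Pow(1, 2)), -1))), -548) = Mul(Add(Mul(-61, Pow(-2, -1)), Mul(Pow(-2, 2), Pow(Mul(2, Pow(1, 2)), -1))), -548) = Mul(Add(Mul(-61, Rational(-1, 2)), Mul(4, Pow(Mul(2, 1), -1))), -548) = Mul(Add(Rational(61, 2), Mul(4, Pow(2, -1))), -548) = Mul(Add(Rational(61, 2), Mul(4, Rational(1, 2))), -548) = Mul(Add(Rational(61, 2), 2), -548) = Mul(Rational(65, 2), -548) = -17810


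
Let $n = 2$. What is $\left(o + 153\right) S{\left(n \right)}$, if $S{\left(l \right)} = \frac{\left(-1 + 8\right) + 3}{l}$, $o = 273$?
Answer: $2130$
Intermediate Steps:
$S{\left(l \right)} = \frac{10}{l}$ ($S{\left(l \right)} = \frac{7 + 3}{l} = \frac{10}{l}$)
$\left(o + 153\right) S{\left(n \right)} = \left(273 + 153\right) \frac{10}{2} = 426 \cdot 10 \cdot \frac{1}{2} = 426 \cdot 5 = 2130$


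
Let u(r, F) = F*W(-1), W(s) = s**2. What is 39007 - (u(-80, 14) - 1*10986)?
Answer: 49979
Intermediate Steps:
u(r, F) = F (u(r, F) = F*(-1)**2 = F*1 = F)
39007 - (u(-80, 14) - 1*10986) = 39007 - (14 - 1*10986) = 39007 - (14 - 10986) = 39007 - 1*(-10972) = 39007 + 10972 = 49979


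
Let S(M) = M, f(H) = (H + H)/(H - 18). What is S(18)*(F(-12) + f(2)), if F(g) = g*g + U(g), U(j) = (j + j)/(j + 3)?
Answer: 5271/2 ≈ 2635.5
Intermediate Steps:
U(j) = 2*j/(3 + j) (U(j) = (2*j)/(3 + j) = 2*j/(3 + j))
f(H) = 2*H/(-18 + H) (f(H) = (2*H)/(-18 + H) = 2*H/(-18 + H))
F(g) = g² + 2*g/(3 + g) (F(g) = g*g + 2*g/(3 + g) = g² + 2*g/(3 + g))
S(18)*(F(-12) + f(2)) = 18*(-12*(2 - 12*(3 - 12))/(3 - 12) + 2*2/(-18 + 2)) = 18*(-12*(2 - 12*(-9))/(-9) + 2*2/(-16)) = 18*(-12*(-⅑)*(2 + 108) + 2*2*(-1/16)) = 18*(-12*(-⅑)*110 - ¼) = 18*(440/3 - ¼) = 18*(1757/12) = 5271/2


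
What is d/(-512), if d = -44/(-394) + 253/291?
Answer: -56243/29351424 ≈ -0.0019162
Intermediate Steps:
d = 56243/57327 (d = -44*(-1/394) + 253*(1/291) = 22/197 + 253/291 = 56243/57327 ≈ 0.98109)
d/(-512) = (56243/57327)/(-512) = (56243/57327)*(-1/512) = -56243/29351424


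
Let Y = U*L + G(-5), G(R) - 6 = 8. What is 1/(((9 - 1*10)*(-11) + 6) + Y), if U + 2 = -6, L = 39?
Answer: -1/281 ≈ -0.0035587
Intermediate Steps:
G(R) = 14 (G(R) = 6 + 8 = 14)
U = -8 (U = -2 - 6 = -8)
Y = -298 (Y = -8*39 + 14 = -312 + 14 = -298)
1/(((9 - 1*10)*(-11) + 6) + Y) = 1/(((9 - 1*10)*(-11) + 6) - 298) = 1/(((9 - 10)*(-11) + 6) - 298) = 1/((-1*(-11) + 6) - 298) = 1/((11 + 6) - 298) = 1/(17 - 298) = 1/(-281) = -1/281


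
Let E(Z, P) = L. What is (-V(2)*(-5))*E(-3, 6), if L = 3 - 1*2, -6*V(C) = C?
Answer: -5/3 ≈ -1.6667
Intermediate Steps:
V(C) = -C/6
L = 1 (L = 3 - 2 = 1)
E(Z, P) = 1
(-V(2)*(-5))*E(-3, 6) = (-(-1)*2/6*(-5))*1 = (-1*(-1/3)*(-5))*1 = ((1/3)*(-5))*1 = -5/3*1 = -5/3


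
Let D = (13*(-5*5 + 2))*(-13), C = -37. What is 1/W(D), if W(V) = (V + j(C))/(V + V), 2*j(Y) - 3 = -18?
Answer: 15548/7759 ≈ 2.0039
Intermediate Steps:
j(Y) = -15/2 (j(Y) = 3/2 + (½)*(-18) = 3/2 - 9 = -15/2)
D = 3887 (D = (13*(-25 + 2))*(-13) = (13*(-23))*(-13) = -299*(-13) = 3887)
W(V) = (-15/2 + V)/(2*V) (W(V) = (V - 15/2)/(V + V) = (-15/2 + V)/((2*V)) = (-15/2 + V)*(1/(2*V)) = (-15/2 + V)/(2*V))
1/W(D) = 1/((¼)*(-15 + 2*3887)/3887) = 1/((¼)*(1/3887)*(-15 + 7774)) = 1/((¼)*(1/3887)*7759) = 1/(7759/15548) = 15548/7759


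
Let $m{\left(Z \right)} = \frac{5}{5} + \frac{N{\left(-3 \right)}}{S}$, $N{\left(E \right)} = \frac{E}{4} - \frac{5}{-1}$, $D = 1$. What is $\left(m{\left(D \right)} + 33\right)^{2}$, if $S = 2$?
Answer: $\frac{83521}{64} \approx 1305.0$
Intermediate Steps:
$N{\left(E \right)} = 5 + \frac{E}{4}$ ($N{\left(E \right)} = E \frac{1}{4} - -5 = \frac{E}{4} + 5 = 5 + \frac{E}{4}$)
$m{\left(Z \right)} = \frac{25}{8}$ ($m{\left(Z \right)} = \frac{5}{5} + \frac{5 + \frac{1}{4} \left(-3\right)}{2} = 5 \cdot \frac{1}{5} + \left(5 - \frac{3}{4}\right) \frac{1}{2} = 1 + \frac{17}{4} \cdot \frac{1}{2} = 1 + \frac{17}{8} = \frac{25}{8}$)
$\left(m{\left(D \right)} + 33\right)^{2} = \left(\frac{25}{8} + 33\right)^{2} = \left(\frac{289}{8}\right)^{2} = \frac{83521}{64}$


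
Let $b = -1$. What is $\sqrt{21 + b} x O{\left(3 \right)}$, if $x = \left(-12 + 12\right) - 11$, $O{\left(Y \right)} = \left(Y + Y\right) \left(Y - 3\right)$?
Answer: $0$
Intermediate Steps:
$O{\left(Y \right)} = 2 Y \left(-3 + Y\right)$
$x = -11$ ($x = 0 - 11 = -11$)
$\sqrt{21 + b} x O{\left(3 \right)} = \sqrt{21 - 1} \left(-11\right) 2 \cdot 3 \left(-3 + 3\right) = \sqrt{20} \left(-11\right) 2 \cdot 3 \cdot 0 = 2 \sqrt{5} \left(-11\right) 0 = - 22 \sqrt{5} \cdot 0 = 0$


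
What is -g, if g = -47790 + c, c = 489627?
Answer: -441837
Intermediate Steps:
g = 441837 (g = -47790 + 489627 = 441837)
-g = -1*441837 = -441837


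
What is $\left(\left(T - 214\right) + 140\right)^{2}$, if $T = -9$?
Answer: $6889$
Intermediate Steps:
$\left(\left(T - 214\right) + 140\right)^{2} = \left(\left(-9 - 214\right) + 140\right)^{2} = \left(-223 + 140\right)^{2} = \left(-83\right)^{2} = 6889$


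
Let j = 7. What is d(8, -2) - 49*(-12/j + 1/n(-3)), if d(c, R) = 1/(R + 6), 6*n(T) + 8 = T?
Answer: 4883/44 ≈ 110.98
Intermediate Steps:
n(T) = -4/3 + T/6
d(c, R) = 1/(6 + R)
d(8, -2) - 49*(-12/j + 1/n(-3)) = 1/(6 - 2) - 49*(-12/7 + 1/(-4/3 + (⅙)*(-3))) = 1/4 - 49*(-12*⅐ + 1/(-4/3 - ½)) = ¼ - 49*(-12/7 + 1/(-11/6)) = ¼ - 49*(-12/7 + 1*(-6/11)) = ¼ - 49*(-12/7 - 6/11) = ¼ - 49*(-174/77) = ¼ + 1218/11 = 4883/44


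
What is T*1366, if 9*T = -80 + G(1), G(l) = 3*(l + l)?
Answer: -101084/9 ≈ -11232.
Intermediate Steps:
G(l) = 6*l (G(l) = 3*(2*l) = 6*l)
T = -74/9 (T = (-80 + 6*1)/9 = (-80 + 6)/9 = (1/9)*(-74) = -74/9 ≈ -8.2222)
T*1366 = -74/9*1366 = -101084/9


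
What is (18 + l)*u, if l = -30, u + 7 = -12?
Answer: 228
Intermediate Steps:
u = -19 (u = -7 - 12 = -19)
(18 + l)*u = (18 - 30)*(-19) = -12*(-19) = 228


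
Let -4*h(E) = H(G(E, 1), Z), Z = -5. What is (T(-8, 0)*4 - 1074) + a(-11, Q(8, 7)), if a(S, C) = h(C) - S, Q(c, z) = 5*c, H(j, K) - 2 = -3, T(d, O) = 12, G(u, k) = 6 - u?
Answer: -4059/4 ≈ -1014.8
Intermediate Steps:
H(j, K) = -1 (H(j, K) = 2 - 3 = -1)
h(E) = 1/4 (h(E) = -1/4*(-1) = 1/4)
a(S, C) = 1/4 - S
(T(-8, 0)*4 - 1074) + a(-11, Q(8, 7)) = (12*4 - 1074) + (1/4 - 1*(-11)) = (48 - 1074) + (1/4 + 11) = -1026 + 45/4 = -4059/4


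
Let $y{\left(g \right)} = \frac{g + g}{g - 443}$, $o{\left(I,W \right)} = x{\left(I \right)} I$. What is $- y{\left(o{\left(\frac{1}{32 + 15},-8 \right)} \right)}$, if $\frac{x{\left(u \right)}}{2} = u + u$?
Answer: $\frac{8}{978583} \approx 8.1751 \cdot 10^{-6}$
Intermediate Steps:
$x{\left(u \right)} = 4 u$ ($x{\left(u \right)} = 2 \left(u + u\right) = 2 \cdot 2 u = 4 u$)
$o{\left(I,W \right)} = 4 I^{2}$ ($o{\left(I,W \right)} = 4 I I = 4 I^{2}$)
$y{\left(g \right)} = \frac{2 g}{-443 + g}$
$- y{\left(o{\left(\frac{1}{32 + 15},-8 \right)} \right)} = - \frac{2 \cdot 4 \left(\frac{1}{32 + 15}\right)^{2}}{-443 + 4 \left(\frac{1}{32 + 15}\right)^{2}} = - \frac{2 \cdot 4 \left(\frac{1}{47}\right)^{2}}{-443 + 4 \left(\frac{1}{47}\right)^{2}} = - \frac{2 \cdot \frac{4}{2209}}{-443 + \frac{4}{2209}} = - \frac{2 \cdot 4 \cdot \frac{1}{2209}}{-443 + 4 \cdot \frac{1}{2209}} = - \frac{2 \cdot 4}{2209 \left(-443 + \frac{4}{2209}\right)} = - \frac{2 \cdot 4}{2209 \left(- \frac{978583}{2209}\right)} = - \frac{2 \cdot 4 \left(-2209\right)}{2209 \cdot 978583} = \left(-1\right) \left(- \frac{8}{978583}\right) = \frac{8}{978583}$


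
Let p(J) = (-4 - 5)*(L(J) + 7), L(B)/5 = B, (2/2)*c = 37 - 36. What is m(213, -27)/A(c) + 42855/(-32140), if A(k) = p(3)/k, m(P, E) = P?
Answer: -511037/212124 ≈ -2.4091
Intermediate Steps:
c = 1 (c = 37 - 36 = 1)
L(B) = 5*B
p(J) = -63 - 45*J (p(J) = (-4 - 5)*(5*J + 7) = -9*(7 + 5*J) = -63 - 45*J)
A(k) = -198/k (A(k) = (-63 - 45*3)/k = (-63 - 135)/k = -198/k)
m(213, -27)/A(c) + 42855/(-32140) = 213/((-198/1)) + 42855/(-32140) = 213/((-198*1)) + 42855*(-1/32140) = 213/(-198) - 8571/6428 = 213*(-1/198) - 8571/6428 = -71/66 - 8571/6428 = -511037/212124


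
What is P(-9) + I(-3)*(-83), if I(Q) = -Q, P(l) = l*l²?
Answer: -978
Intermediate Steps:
P(l) = l³
P(-9) + I(-3)*(-83) = (-9)³ - 1*(-3)*(-83) = -729 + 3*(-83) = -729 - 249 = -978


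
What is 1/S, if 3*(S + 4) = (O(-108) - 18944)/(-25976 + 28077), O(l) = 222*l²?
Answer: 6303/2545252 ≈ 0.0024764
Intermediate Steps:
S = 2545252/6303 (S = -4 + ((222*(-108)² - 18944)/(-25976 + 28077))/3 = -4 + ((222*11664 - 18944)/2101)/3 = -4 + ((2589408 - 18944)*(1/2101))/3 = -4 + (2570464*(1/2101))/3 = -4 + (⅓)*(2570464/2101) = -4 + 2570464/6303 = 2545252/6303 ≈ 403.82)
1/S = 1/(2545252/6303) = 6303/2545252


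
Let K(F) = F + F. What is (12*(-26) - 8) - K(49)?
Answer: -418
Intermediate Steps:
K(F) = 2*F
(12*(-26) - 8) - K(49) = (12*(-26) - 8) - 2*49 = (-312 - 8) - 1*98 = -320 - 98 = -418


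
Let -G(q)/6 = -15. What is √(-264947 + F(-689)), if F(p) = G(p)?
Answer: I*√264857 ≈ 514.64*I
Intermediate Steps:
G(q) = 90 (G(q) = -6*(-15) = 90)
F(p) = 90
√(-264947 + F(-689)) = √(-264947 + 90) = √(-264857) = I*√264857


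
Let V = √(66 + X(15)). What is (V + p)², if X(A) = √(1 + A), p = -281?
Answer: (281 - √70)² ≈ 74329.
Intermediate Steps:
V = √70 (V = √(66 + √(1 + 15)) = √(66 + √16) = √(66 + 4) = √70 ≈ 8.3666)
(V + p)² = (√70 - 281)² = (-281 + √70)²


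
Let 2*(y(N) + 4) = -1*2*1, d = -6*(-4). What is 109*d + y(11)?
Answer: 2611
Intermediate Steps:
d = 24
y(N) = -5 (y(N) = -4 + (-1*2*1)/2 = -4 + (-2*1)/2 = -4 + (1/2)*(-2) = -4 - 1 = -5)
109*d + y(11) = 109*24 - 5 = 2616 - 5 = 2611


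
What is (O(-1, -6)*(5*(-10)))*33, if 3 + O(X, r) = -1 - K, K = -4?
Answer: 0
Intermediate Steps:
O(X, r) = 0 (O(X, r) = -3 + (-1 - 1*(-4)) = -3 + (-1 + 4) = -3 + 3 = 0)
(O(-1, -6)*(5*(-10)))*33 = (0*(5*(-10)))*33 = (0*(-50))*33 = 0*33 = 0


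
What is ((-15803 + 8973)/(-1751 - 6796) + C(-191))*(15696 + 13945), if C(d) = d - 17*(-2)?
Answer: -39572187409/8547 ≈ -4.6300e+6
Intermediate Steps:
C(d) = 34 + d (C(d) = d + 34 = 34 + d)
((-15803 + 8973)/(-1751 - 6796) + C(-191))*(15696 + 13945) = ((-15803 + 8973)/(-1751 - 6796) + (34 - 191))*(15696 + 13945) = (-6830/(-8547) - 157)*29641 = (-6830*(-1/8547) - 157)*29641 = (6830/8547 - 157)*29641 = -1335049/8547*29641 = -39572187409/8547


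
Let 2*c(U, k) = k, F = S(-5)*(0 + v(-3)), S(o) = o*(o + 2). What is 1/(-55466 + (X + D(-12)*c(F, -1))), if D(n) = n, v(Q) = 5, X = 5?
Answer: -1/55455 ≈ -1.8033e-5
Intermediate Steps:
S(o) = o*(2 + o)
F = 75 (F = (-5*(2 - 5))*(0 + 5) = -5*(-3)*5 = 15*5 = 75)
c(U, k) = k/2
1/(-55466 + (X + D(-12)*c(F, -1))) = 1/(-55466 + (5 - 6*(-1))) = 1/(-55466 + (5 - 12*(-1/2))) = 1/(-55466 + (5 + 6)) = 1/(-55466 + 11) = 1/(-55455) = -1/55455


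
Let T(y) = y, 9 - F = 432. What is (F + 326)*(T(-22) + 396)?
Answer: -36278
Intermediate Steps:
F = -423 (F = 9 - 1*432 = 9 - 432 = -423)
(F + 326)*(T(-22) + 396) = (-423 + 326)*(-22 + 396) = -97*374 = -36278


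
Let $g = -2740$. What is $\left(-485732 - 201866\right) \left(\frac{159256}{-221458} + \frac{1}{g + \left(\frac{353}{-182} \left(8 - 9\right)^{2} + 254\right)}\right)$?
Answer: $\frac{24805860546078364}{50138644845} \approx 4.9475 \cdot 10^{5}$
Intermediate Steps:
$\left(-485732 - 201866\right) \left(\frac{159256}{-221458} + \frac{1}{g + \left(\frac{353}{-182} \left(8 - 9\right)^{2} + 254\right)}\right) = \left(-485732 - 201866\right) \left(\frac{159256}{-221458} + \frac{1}{-2740 + \left(\frac{353}{-182} \left(8 - 9\right)^{2} + 254\right)}\right) = - 687598 \left(159256 \left(- \frac{1}{221458}\right) + \frac{1}{-2740 + \left(353 \left(- \frac{1}{182}\right) \left(-1\right)^{2} + 254\right)}\right) = - 687598 \left(- \frac{79628}{110729} + \frac{1}{-2740 + \left(\left(- \frac{353}{182}\right) 1 + 254\right)}\right) = - 687598 \left(- \frac{79628}{110729} + \frac{1}{-2740 + \left(- \frac{353}{182} + 254\right)}\right) = - 687598 \left(- \frac{79628}{110729} + \frac{1}{-2740 + \frac{45875}{182}}\right) = - 687598 \left(- \frac{79628}{110729} + \frac{1}{- \frac{452805}{182}}\right) = - 687598 \left(- \frac{79628}{110729} - \frac{182}{452805}\right) = \left(-687598\right) \left(- \frac{36076109218}{50138644845}\right) = \frac{24805860546078364}{50138644845}$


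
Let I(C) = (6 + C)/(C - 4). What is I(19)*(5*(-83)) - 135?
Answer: -2480/3 ≈ -826.67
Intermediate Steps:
I(C) = (6 + C)/(-4 + C)
I(19)*(5*(-83)) - 135 = ((6 + 19)/(-4 + 19))*(5*(-83)) - 135 = (25/15)*(-415) - 135 = ((1/15)*25)*(-415) - 135 = (5/3)*(-415) - 135 = -2075/3 - 135 = -2480/3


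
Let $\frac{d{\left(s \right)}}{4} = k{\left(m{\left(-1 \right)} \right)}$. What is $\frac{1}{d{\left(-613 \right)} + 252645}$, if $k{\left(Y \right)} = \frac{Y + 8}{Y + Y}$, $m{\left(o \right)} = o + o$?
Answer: $\frac{1}{252639} \approx 3.9582 \cdot 10^{-6}$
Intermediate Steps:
$m{\left(o \right)} = 2 o$
$k{\left(Y \right)} = \frac{8 + Y}{2 Y}$
$d{\left(s \right)} = -6$ ($d{\left(s \right)} = 4 \frac{8 + 2 \left(-1\right)}{2 \cdot 2 \left(-1\right)} = 4 \frac{8 - 2}{2 \left(-2\right)} = 4 \cdot \frac{1}{2} \left(- \frac{1}{2}\right) 6 = 4 \left(- \frac{3}{2}\right) = -6$)
$\frac{1}{d{\left(-613 \right)} + 252645} = \frac{1}{-6 + 252645} = \frac{1}{252639}$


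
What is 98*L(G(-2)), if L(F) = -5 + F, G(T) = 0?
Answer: -490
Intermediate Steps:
98*L(G(-2)) = 98*(-5 + 0) = 98*(-5) = -490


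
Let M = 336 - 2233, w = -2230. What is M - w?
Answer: 333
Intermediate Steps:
M = -1897
M - w = -1897 - 1*(-2230) = -1897 + 2230 = 333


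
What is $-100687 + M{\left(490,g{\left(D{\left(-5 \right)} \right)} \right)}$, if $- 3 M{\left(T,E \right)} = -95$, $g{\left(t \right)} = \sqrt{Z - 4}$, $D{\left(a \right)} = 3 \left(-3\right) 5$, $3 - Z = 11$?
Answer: $- \frac{301966}{3} \approx -1.0066 \cdot 10^{5}$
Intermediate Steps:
$Z = -8$ ($Z = 3 - 11 = -8$)
$D{\left(a \right)} = -45$ ($D{\left(a \right)} = \left(-9\right) 5 = -45$)
$g{\left(t \right)} = 2 i \sqrt{3}$ ($g{\left(t \right)} = \sqrt{-8 - 4} = \sqrt{-12} = 2 i \sqrt{3}$)
$M{\left(T,E \right)} = \frac{95}{3}$ ($M{\left(T,E \right)} = \left(- \frac{1}{3}\right) \left(-95\right) = \frac{95}{3}$)
$-100687 + M{\left(490,g{\left(D{\left(-5 \right)} \right)} \right)} = -100687 + \frac{95}{3} = - \frac{301966}{3}$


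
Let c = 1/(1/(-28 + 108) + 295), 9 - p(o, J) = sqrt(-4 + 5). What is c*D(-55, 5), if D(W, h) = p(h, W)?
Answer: 640/23601 ≈ 0.027117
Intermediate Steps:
p(o, J) = 8 (p(o, J) = 9 - sqrt(-4 + 5) = 9 - sqrt(1) = 9 - 1*1 = 9 - 1 = 8)
D(W, h) = 8
c = 80/23601 (c = 1/(1/80 + 295) = 1/(23601/80) = 80/23601 ≈ 0.0033897)
c*D(-55, 5) = (80/23601)*8 = 640/23601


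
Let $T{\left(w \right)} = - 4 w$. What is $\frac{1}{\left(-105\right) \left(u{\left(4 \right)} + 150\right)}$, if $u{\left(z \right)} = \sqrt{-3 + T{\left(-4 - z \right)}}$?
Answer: $- \frac{10}{157297} + \frac{\sqrt{29}}{2359455} \approx -6.1292 \cdot 10^{-5}$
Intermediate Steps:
$u{\left(z \right)} = \sqrt{13 + 4 z}$ ($u{\left(z \right)} = \sqrt{-3 - 4 \left(-4 - z\right)} = \sqrt{-3 + \left(16 + 4 z\right)} = \sqrt{13 + 4 z}$)
$\frac{1}{\left(-105\right) \left(u{\left(4 \right)} + 150\right)} = \frac{1}{\left(-105\right) \left(\sqrt{13 + 4 \cdot 4} + 150\right)} = \frac{1}{\left(-105\right) \left(\sqrt{13 + 16} + 150\right)} = \frac{1}{\left(-105\right) \left(\sqrt{29} + 150\right)} = \frac{1}{\left(-105\right) \left(150 + \sqrt{29}\right)} = \frac{1}{-15750 - 105 \sqrt{29}}$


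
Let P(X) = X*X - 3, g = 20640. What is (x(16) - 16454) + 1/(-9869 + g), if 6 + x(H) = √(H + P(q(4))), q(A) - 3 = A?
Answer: -177290659/10771 + √62 ≈ -16452.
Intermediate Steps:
q(A) = 3 + A
P(X) = -3 + X² (P(X) = X² - 3 = -3 + X²)
x(H) = -6 + √(46 + H) (x(H) = -6 + √(H + (-3 + (3 + 4)²)) = -6 + √(H + (-3 + 7²)) = -6 + √(H + (-3 + 49)) = -6 + √(H + 46) = -6 + √(46 + H))
(x(16) - 16454) + 1/(-9869 + g) = ((-6 + √(46 + 16)) - 16454) + 1/(-9869 + 20640) = ((-6 + √62) - 16454) + 1/10771 = (-16460 + √62) + 1/10771 = -177290659/10771 + √62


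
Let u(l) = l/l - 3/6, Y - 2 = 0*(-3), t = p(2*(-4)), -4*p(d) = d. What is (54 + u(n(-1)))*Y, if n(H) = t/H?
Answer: 109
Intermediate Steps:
p(d) = -d/4
t = 2 (t = -(-4)/2 = -1/4*(-8) = 2)
Y = 2 (Y = 2 + 0*(-3) = 2 + 0 = 2)
n(H) = 2/H
u(l) = 1/2 (u(l) = 1 - 3*1/6 = 1 - 1/2 = 1/2)
(54 + u(n(-1)))*Y = (54 + 1/2)*2 = (109/2)*2 = 109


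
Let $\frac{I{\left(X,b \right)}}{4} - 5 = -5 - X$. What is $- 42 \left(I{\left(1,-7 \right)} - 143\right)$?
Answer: $6174$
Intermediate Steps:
$I{\left(X,b \right)} = - 4 X$ ($I{\left(X,b \right)} = 20 + 4 \left(-5 - X\right) = 20 - \left(20 + 4 X\right) = - 4 X$)
$- 42 \left(I{\left(1,-7 \right)} - 143\right) = - 42 \left(\left(-4\right) 1 - 143\right) = - 42 \left(-4 - 143\right) = \left(-42\right) \left(-147\right) = 6174$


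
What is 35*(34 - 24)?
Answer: 350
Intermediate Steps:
35*(34 - 24) = 35*10 = 350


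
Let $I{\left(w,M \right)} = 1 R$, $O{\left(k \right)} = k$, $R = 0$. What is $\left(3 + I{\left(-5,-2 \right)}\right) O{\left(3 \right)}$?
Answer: $9$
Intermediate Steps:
$I{\left(w,M \right)} = 0$ ($I{\left(w,M \right)} = 1 \cdot 0 = 0$)
$\left(3 + I{\left(-5,-2 \right)}\right) O{\left(3 \right)} = \left(3 + 0\right) 3 = 3 \cdot 3 = 9$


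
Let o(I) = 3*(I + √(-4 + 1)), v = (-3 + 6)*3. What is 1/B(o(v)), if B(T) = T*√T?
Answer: √3/(9*(9 + I*√3)^(3/2)) ≈ 0.0066558 - 0.0019514*I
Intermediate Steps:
v = 9 (v = 3*3 = 9)
o(I) = 3*I + 3*I*√3 (o(I) = 3*(I + √(-3)) = 3*(I + I*√3) = 3*I + 3*I*√3)
B(T) = T^(3/2)
1/B(o(v)) = 1/((3*9 + 3*I*√3)^(3/2)) = 1/((27 + 3*I*√3)^(3/2)) = (27 + 3*I*√3)^(-3/2)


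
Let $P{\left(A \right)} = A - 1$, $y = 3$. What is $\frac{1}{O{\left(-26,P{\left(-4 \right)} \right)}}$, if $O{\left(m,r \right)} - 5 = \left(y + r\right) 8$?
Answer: $- \frac{1}{11} \approx -0.090909$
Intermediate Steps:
$P{\left(A \right)} = -1 + A$
$O{\left(m,r \right)} = 29 + 8 r$ ($O{\left(m,r \right)} = 5 + \left(3 + r\right) 8 = 5 + \left(24 + 8 r\right) = 29 + 8 r$)
$\frac{1}{O{\left(-26,P{\left(-4 \right)} \right)}} = \frac{1}{29 + 8 \left(-1 - 4\right)} = \frac{1}{29 + 8 \left(-5\right)} = \frac{1}{29 - 40} = \frac{1}{-11} = - \frac{1}{11}$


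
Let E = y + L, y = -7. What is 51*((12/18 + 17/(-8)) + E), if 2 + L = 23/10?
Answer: -16643/40 ≈ -416.08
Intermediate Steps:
L = 3/10 (L = -2 + 23/10 = 3/10 ≈ 0.30000)
E = -67/10 (E = -7 + 3/10 = -67/10 ≈ -6.7000)
51*((12/18 + 17/(-8)) + E) = 51*((12/18 + 17/(-8)) - 67/10) = 51*((12*(1/18) + 17*(-⅛)) - 67/10) = 51*((⅔ - 17/8) - 67/10) = 51*(-35/24 - 67/10) = 51*(-979/120) = -16643/40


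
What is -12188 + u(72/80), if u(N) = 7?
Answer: -12181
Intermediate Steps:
-12188 + u(72/80) = -12188 + 7 = -12181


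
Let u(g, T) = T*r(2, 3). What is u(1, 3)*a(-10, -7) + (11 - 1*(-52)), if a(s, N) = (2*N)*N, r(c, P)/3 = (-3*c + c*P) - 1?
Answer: -819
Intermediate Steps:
r(c, P) = -3 - 9*c + 3*P*c (r(c, P) = 3*((-3*c + c*P) - 1) = 3*((-3*c + P*c) - 1) = 3*(-1 - 3*c + P*c) = -3 - 9*c + 3*P*c)
u(g, T) = -3*T (u(g, T) = T*(-3 - 9*2 + 3*3*2) = T*(-3 - 18 + 18) = T*(-3) = -3*T)
a(s, N) = 2*N²
u(1, 3)*a(-10, -7) + (11 - 1*(-52)) = (-3*3)*(2*(-7)²) + (11 - 1*(-52)) = -18*49 + (11 + 52) = -9*98 + 63 = -882 + 63 = -819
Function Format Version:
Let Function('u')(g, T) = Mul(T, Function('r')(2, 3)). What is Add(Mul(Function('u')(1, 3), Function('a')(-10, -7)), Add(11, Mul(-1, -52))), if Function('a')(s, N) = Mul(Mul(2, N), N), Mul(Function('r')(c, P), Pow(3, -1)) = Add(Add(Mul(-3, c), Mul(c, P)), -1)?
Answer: -819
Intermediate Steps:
Function('r')(c, P) = Add(-3, Mul(-9, c), Mul(3, P, c)) (Function('r')(c, P) = Mul(3, Add(Add(Mul(-3, c), Mul(c, P)), -1)) = Mul(3, Add(Add(Mul(-3, c), Mul(P, c)), -1)) = Mul(3, Add(-1, Mul(-3, c), Mul(P, c))) = Add(-3, Mul(-9, c), Mul(3, P, c)))
Function('u')(g, T) = Mul(-3, T) (Function('u')(g, T) = Mul(T, Add(-3, Mul(-9, 2), Mul(3, 3, 2))) = Mul(T, Add(-3, -18, 18)) = Mul(T, -3) = Mul(-3, T))
Function('a')(s, N) = Mul(2, Pow(N, 2))
Add(Mul(Function('u')(1, 3), Function('a')(-10, -7)), Add(11, Mul(-1, -52))) = Add(Mul(Mul(-3, 3), Mul(2, Pow(-7, 2))), Add(11, Mul(-1, -52))) = Add(Mul(-9, Mul(2, 49)), Add(11, 52)) = Add(Mul(-9, 98), 63) = Add(-882, 63) = -819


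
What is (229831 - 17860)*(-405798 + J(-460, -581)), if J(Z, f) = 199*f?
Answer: -110525282907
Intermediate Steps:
(229831 - 17860)*(-405798 + J(-460, -581)) = (229831 - 17860)*(-405798 + 199*(-581)) = 211971*(-405798 - 115619) = 211971*(-521417) = -110525282907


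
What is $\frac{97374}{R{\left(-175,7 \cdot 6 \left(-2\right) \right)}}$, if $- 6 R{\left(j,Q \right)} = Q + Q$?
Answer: $\frac{48687}{14} \approx 3477.6$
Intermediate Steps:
$R{\left(j,Q \right)} = - \frac{Q}{3}$ ($R{\left(j,Q \right)} = - \frac{Q + Q}{6} = - \frac{2 Q}{6} = - \frac{Q}{3}$)
$\frac{97374}{R{\left(-175,7 \cdot 6 \left(-2\right) \right)}} = \frac{97374}{\left(- \frac{1}{3}\right) 7 \cdot 6 \left(-2\right)} = \frac{97374}{\left(- \frac{1}{3}\right) 42 \left(-2\right)} = \frac{97374}{\left(- \frac{1}{3}\right) \left(-84\right)} = \frac{97374}{28} = 97374 \cdot \frac{1}{28} = \frac{48687}{14}$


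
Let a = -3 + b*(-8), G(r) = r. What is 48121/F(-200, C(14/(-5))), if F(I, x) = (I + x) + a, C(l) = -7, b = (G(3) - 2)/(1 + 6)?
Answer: -336847/1478 ≈ -227.91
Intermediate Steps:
b = ⅐ (b = (3 - 2)/(1 + 6) = 1/7 = 1*(⅐) = ⅐ ≈ 0.14286)
a = -29/7 (a = -3 + (⅐)*(-8) = -3 - 8/7 = -29/7 ≈ -4.1429)
F(I, x) = -29/7 + I + x (F(I, x) = (I + x) - 29/7 = -29/7 + I + x)
48121/F(-200, C(14/(-5))) = 48121/(-29/7 - 200 - 7) = 48121/(-1478/7) = 48121*(-7/1478) = -336847/1478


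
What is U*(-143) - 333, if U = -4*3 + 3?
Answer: 954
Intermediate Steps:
U = -9 (U = -12 + 3 = -9)
U*(-143) - 333 = -9*(-143) - 333 = 1287 - 333 = 954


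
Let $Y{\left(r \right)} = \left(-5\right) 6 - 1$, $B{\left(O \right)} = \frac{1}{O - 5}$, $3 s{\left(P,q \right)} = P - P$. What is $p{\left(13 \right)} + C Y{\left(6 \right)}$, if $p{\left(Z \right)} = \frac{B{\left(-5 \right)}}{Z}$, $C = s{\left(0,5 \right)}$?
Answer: $- \frac{1}{130} \approx -0.0076923$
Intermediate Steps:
$s{\left(P,q \right)} = 0$ ($s{\left(P,q \right)} = \frac{P - P}{3} = \frac{1}{3} \cdot 0 = 0$)
$B{\left(O \right)} = \frac{1}{-5 + O}$
$C = 0$
$p{\left(Z \right)} = - \frac{1}{10 Z}$ ($p{\left(Z \right)} = \frac{1}{\left(-5 - 5\right) Z} = \frac{1}{\left(-10\right) Z} = - \frac{1}{10 Z}$)
$Y{\left(r \right)} = -31$ ($Y{\left(r \right)} = -30 - 1 = -31$)
$p{\left(13 \right)} + C Y{\left(6 \right)} = - \frac{1}{10 \cdot 13} + 0 \left(-31\right) = \left(- \frac{1}{10}\right) \frac{1}{13} + 0 = - \frac{1}{130} + 0 = - \frac{1}{130}$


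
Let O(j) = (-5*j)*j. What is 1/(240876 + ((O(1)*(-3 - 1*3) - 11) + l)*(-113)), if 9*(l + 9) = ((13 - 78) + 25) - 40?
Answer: 9/2166754 ≈ 4.1537e-6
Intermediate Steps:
O(j) = -5*j**2
l = -161/9 (l = -9 + (((13 - 78) + 25) - 40)/9 = -9 + ((-65 + 25) - 40)/9 = -9 + (-40 - 40)/9 = -9 + (1/9)*(-80) = -9 - 80/9 = -161/9 ≈ -17.889)
1/(240876 + ((O(1)*(-3 - 1*3) - 11) + l)*(-113)) = 1/(240876 + (((-5*1**2)*(-3 - 1*3) - 11) - 161/9)*(-113)) = 1/(240876 + (((-5*1)*(-3 - 3) - 11) - 161/9)*(-113)) = 1/(240876 + ((-5*(-6) - 11) - 161/9)*(-113)) = 1/(240876 + ((30 - 11) - 161/9)*(-113)) = 1/(240876 + (19 - 161/9)*(-113)) = 1/(240876 + (10/9)*(-113)) = 1/(240876 - 1130/9) = 1/(2166754/9) = 9/2166754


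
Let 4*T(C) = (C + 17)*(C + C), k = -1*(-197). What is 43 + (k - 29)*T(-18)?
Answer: 1555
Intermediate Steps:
k = 197
T(C) = C*(17 + C)/2 (T(C) = ((C + 17)*(C + C))/4 = ((17 + C)*(2*C))/4 = (2*C*(17 + C))/4 = C*(17 + C)/2)
43 + (k - 29)*T(-18) = 43 + (197 - 29)*((1/2)*(-18)*(17 - 18)) = 43 + 168*((1/2)*(-18)*(-1)) = 43 + 168*9 = 43 + 1512 = 1555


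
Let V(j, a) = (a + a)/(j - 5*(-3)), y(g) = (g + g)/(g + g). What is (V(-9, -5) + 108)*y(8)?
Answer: 319/3 ≈ 106.33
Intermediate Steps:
y(g) = 1 (y(g) = (2*g)/((2*g)) = (2*g)*(1/(2*g)) = 1)
V(j, a) = 2*a/(15 + j) (V(j, a) = (2*a)/(j + 15) = (2*a)/(15 + j) = 2*a/(15 + j))
(V(-9, -5) + 108)*y(8) = (2*(-5)/(15 - 9) + 108)*1 = (2*(-5)/6 + 108)*1 = (2*(-5)*(⅙) + 108)*1 = (-5/3 + 108)*1 = (319/3)*1 = 319/3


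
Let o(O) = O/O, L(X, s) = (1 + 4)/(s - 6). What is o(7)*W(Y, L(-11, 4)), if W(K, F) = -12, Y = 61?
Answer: -12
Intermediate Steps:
L(X, s) = 5/(-6 + s)
o(O) = 1
o(7)*W(Y, L(-11, 4)) = 1*(-12) = -12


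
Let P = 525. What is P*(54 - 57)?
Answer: -1575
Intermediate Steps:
P*(54 - 57) = 525*(54 - 57) = 525*(-3) = -1575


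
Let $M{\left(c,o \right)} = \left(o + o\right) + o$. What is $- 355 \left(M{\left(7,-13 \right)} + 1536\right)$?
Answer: $-531435$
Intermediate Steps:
$M{\left(c,o \right)} = 3 o$ ($M{\left(c,o \right)} = 2 o + o = 3 o$)
$- 355 \left(M{\left(7,-13 \right)} + 1536\right) = - 355 \left(3 \left(-13\right) + 1536\right) = - 355 \left(-39 + 1536\right) = \left(-355\right) 1497 = -531435$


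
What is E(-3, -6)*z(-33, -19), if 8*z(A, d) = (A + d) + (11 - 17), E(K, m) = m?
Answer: 87/2 ≈ 43.500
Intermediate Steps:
z(A, d) = -¾ + A/8 + d/8 (z(A, d) = ((A + d) + (11 - 17))/8 = ((A + d) - 6)/8 = (-6 + A + d)/8 = -¾ + A/8 + d/8)
E(-3, -6)*z(-33, -19) = -6*(-¾ + (⅛)*(-33) + (⅛)*(-19)) = -6*(-¾ - 33/8 - 19/8) = -6*(-29/4) = 87/2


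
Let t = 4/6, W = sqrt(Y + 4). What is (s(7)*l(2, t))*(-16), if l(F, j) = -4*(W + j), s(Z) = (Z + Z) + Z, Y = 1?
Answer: 896 + 1344*sqrt(5) ≈ 3901.3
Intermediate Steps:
s(Z) = 3*Z (s(Z) = 2*Z + Z = 3*Z)
W = sqrt(5) (W = sqrt(1 + 4) = sqrt(5) ≈ 2.2361)
t = 2/3 (t = 4*(1/6) = 2/3 ≈ 0.66667)
l(F, j) = -4*j - 4*sqrt(5) (l(F, j) = -4*(sqrt(5) + j) = -4*(j + sqrt(5)) = -4*j - 4*sqrt(5))
(s(7)*l(2, t))*(-16) = ((3*7)*(-4*2/3 - 4*sqrt(5)))*(-16) = (21*(-8/3 - 4*sqrt(5)))*(-16) = (-56 - 84*sqrt(5))*(-16) = 896 + 1344*sqrt(5)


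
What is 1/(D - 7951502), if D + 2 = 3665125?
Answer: -1/4286379 ≈ -2.3330e-7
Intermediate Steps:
D = 3665123 (D = -2 + 3665125 = 3665123)
1/(D - 7951502) = 1/(3665123 - 7951502) = 1/(-4286379) = -1/4286379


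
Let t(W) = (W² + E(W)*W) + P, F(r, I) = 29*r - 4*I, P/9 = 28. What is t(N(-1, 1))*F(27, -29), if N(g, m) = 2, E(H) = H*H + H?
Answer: 240932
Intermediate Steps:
P = 252 (P = 9*28 = 252)
E(H) = H + H² (E(H) = H² + H = H + H²)
F(r, I) = -4*I + 29*r
t(W) = 252 + W² + W²*(1 + W) (t(W) = (W² + (W*(1 + W))*W) + 252 = (W² + W²*(1 + W)) + 252 = 252 + W² + W²*(1 + W))
t(N(-1, 1))*F(27, -29) = (252 + 2³ + 2*2²)*(-4*(-29) + 29*27) = (252 + 8 + 2*4)*(116 + 783) = (252 + 8 + 8)*899 = 268*899 = 240932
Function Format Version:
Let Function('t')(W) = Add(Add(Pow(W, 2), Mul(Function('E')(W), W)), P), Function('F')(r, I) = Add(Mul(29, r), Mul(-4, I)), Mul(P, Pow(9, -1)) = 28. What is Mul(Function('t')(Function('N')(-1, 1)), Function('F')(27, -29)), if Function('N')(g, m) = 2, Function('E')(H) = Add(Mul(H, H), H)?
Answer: 240932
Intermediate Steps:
P = 252 (P = Mul(9, 28) = 252)
Function('E')(H) = Add(H, Pow(H, 2)) (Function('E')(H) = Add(Pow(H, 2), H) = Add(H, Pow(H, 2)))
Function('F')(r, I) = Add(Mul(-4, I), Mul(29, r))
Function('t')(W) = Add(252, Pow(W, 2), Mul(Pow(W, 2), Add(1, W))) (Function('t')(W) = Add(Add(Pow(W, 2), Mul(Mul(W, Add(1, W)), W)), 252) = Add(Add(Pow(W, 2), Mul(Pow(W, 2), Add(1, W))), 252) = Add(252, Pow(W, 2), Mul(Pow(W, 2), Add(1, W))))
Mul(Function('t')(Function('N')(-1, 1)), Function('F')(27, -29)) = Mul(Add(252, Pow(2, 3), Mul(2, Pow(2, 2))), Add(Mul(-4, -29), Mul(29, 27))) = Mul(Add(252, 8, Mul(2, 4)), Add(116, 783)) = Mul(Add(252, 8, 8), 899) = Mul(268, 899) = 240932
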